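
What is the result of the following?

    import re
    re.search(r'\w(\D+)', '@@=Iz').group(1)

'z'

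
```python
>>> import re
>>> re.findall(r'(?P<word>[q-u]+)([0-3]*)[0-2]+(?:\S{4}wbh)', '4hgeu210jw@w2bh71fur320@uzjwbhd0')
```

[('ur', '32')]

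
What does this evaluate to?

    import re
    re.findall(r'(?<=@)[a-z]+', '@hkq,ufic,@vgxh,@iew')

['hkq', 'vgxh', 'iew']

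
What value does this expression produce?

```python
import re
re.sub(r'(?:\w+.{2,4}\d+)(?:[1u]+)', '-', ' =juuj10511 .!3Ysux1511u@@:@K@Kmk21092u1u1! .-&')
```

The pattern matches one or more of a word character, then 2 to 4 of any character, then one or more of a digit (non-capturing group); then one or more of one of [1u] (non-capturing group).
`sub` substitutes '-' at each match site.

' =- .!-@@:@-! .-&'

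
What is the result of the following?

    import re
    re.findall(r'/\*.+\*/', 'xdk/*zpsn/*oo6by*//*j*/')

['/*zpsn/*oo6by*//*j*/']

Scanning left to right: at [3:23] → '/*zpsn/*oo6by*//*j*/'.
`findall` yields the raw match text (1 of them) because the pattern has no groups.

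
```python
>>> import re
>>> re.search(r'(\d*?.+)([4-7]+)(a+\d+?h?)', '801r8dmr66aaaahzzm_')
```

None

The pattern matches zero or more of a digit (lazy), then one or more of any character (captured); then one or more of a character in [4-7] (captured); then one or more of a literal 'a', then one or more of a digit (lazy), then optionally the literal 'h' (captured).
`re.search` tries every starting position until one works.
Here nothing in the string fits, so the call returns None.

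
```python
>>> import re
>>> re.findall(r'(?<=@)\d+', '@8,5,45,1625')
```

['8']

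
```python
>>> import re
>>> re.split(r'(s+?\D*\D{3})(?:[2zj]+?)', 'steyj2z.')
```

['', 'steyj', 'z.']

Because the quantifier is non-greedy, it stops expanding at the earliest point where the rest of the pattern can succeed.
`re.split` interleaves the captured-group text with the surrounding fragments.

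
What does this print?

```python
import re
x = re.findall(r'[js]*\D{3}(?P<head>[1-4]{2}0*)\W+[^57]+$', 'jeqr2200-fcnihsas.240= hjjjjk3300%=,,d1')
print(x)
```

['2200']

With a single group, `findall` returns only what that group captured — 1 item.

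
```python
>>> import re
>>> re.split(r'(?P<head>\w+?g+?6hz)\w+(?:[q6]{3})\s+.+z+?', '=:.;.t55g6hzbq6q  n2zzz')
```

Pattern: one or more of a word character (lazy), then one or more of a literal 'g' (lazy), then the literal '6hz' (captured as 'head'); then one or more of a word character; then exactly 3 of one of [q6] (non-capturing group); then one or more of whitespace, then one or more of any character, then one or more of a literal 'z' (lazy).
`re.split` interleaves the captured-group text with the surrounding fragments.

['=:.;.', 't55g6hz', '']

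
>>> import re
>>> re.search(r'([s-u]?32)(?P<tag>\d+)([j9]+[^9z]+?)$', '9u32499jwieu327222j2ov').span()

Pattern: optionally a character in [s-u], then the literal '32' (captured); then one or more of a digit (captured as 'tag'); then one or more of one of [j9], then one or more of any character except [9z] (lazy) (captured); then anchored at the end.
The match spans [1:22] → 'u32499jwieu327222j2ov'.

(1, 22)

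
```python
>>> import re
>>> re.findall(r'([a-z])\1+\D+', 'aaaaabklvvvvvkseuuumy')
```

A backreference is literal: `\1` must see the identical characters the first group matched.
Walking the string: at [0:21] match 'aaaaabklvvvvvkseuuumy', group 1 = 'a'.
One capturing group, so `findall` returns just the captured substring from the one match — 1 in all.

['a']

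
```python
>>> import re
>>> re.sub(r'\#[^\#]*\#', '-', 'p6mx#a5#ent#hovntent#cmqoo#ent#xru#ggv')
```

Matches: at [4:8] → '#a5#'; at [11:21] → '#hovntent#'; at [26:31] → '#ent#'.
Each match is replaced by '-'.

'p6mx-ent-cmqoo-xru#ggv'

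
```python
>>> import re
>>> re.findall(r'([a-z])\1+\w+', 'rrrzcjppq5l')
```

['r']

A backreference is literal: `\1` must see the identical characters the first group matched.
One capturing group, so `findall` returns just the captured substring from the one match — 1 in all.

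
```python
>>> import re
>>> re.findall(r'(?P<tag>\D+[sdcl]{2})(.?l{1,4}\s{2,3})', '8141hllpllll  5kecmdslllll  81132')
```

This matches one or more of a non-digit, then exactly 2 of one of [sdcl] (captured as 'tag'); then optionally any character, then 1 to 4 of the literal 'l', then 2 to 3 of whitespace (captured).
Scanning left to right: at [4:14] match 'hllpllll  ', groups = ('hllplll', 'l  '); at [15:28] match 'kecmdslllll  ', groups = ('kecmdsllll', 'l  ').
`findall` packs the 2 group values into a tuple for every match.

[('hllplll', 'l  '), ('kecmdsllll', 'l  ')]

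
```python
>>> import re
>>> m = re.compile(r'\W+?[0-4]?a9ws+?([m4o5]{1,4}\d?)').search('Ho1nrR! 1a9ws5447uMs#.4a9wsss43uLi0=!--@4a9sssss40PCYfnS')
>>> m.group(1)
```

The match spans [6:17] → '! 1a9ws5447'.
Captured: group 1 = '5447'.

'5447'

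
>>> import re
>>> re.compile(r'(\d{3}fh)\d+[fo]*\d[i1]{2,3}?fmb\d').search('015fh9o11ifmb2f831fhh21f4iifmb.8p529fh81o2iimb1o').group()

'015fh9o11ifmb2'

The match spans [0:14] → '015fh9o11ifmb2'.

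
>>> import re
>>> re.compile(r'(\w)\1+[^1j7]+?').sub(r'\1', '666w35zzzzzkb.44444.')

`\1` is not a pattern — it's the concrete string captured by group 1, re-applied verbatim.
Matches: at [0:4] → '666w'; at [6:12] → 'zzzzzk'; at [14:20] → '44444.'.
The replacement refers to a captured group, so each match is rewritten using its own captured text.

'635zb.4'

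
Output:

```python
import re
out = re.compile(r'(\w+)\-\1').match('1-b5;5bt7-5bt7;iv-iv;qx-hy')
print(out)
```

With `match`, the pattern is implicitly anchored at the beginning.
Here position 0 doesn't satisfy it, so the call returns None.

None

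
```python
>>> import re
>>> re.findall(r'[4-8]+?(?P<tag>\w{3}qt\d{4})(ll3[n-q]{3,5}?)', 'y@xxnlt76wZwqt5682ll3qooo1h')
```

[('wZwqt5682', 'll3qoo')]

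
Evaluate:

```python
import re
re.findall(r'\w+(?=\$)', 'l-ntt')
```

[]

The lookaround is zero-width — it requires the adjacent text to match without consuming it, so the asserted text isn't part of the match.
No capturing groups, so `findall` returns the 0 full match strings.
Nothing in the string satisfies the pattern, so the list is empty.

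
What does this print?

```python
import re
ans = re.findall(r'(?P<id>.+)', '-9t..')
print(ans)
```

['-9t..']

Pattern: one or more of any character (captured as 'id').
Scanning left to right: at [0:5] match '-9t..', group 1 = '-9t..'.
With a single group, `findall` returns only what that group captured — 1 item.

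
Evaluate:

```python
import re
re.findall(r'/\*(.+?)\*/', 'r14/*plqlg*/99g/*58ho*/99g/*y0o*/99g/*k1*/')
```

['plqlg', '58ho', 'y0o', 'k1']

One capturing group, so `findall` returns just the captured substring from each match — 4 in all.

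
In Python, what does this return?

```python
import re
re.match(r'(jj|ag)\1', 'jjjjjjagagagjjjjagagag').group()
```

'jjjj'

After group 1 captures some text, `\1` only succeeds where that same text appears again.
`match` is anchored at position 0; if the pattern doesn't fit there, it returns None.
The match spans [0:4] → 'jjjj'.
Captured: group 1 = 'jj'.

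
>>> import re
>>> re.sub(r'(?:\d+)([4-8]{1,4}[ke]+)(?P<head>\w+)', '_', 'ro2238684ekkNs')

This matches one or more of a digit (non-capturing group); then 1 to 4 of a character in [4-8], then one or more of one of [ke] (captured); then one or more of a word character (captured as 'head').
Each match is replaced by '_'.

'ro_'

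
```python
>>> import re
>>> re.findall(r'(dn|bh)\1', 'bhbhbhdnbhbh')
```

After group 1 captures some text, `\1` only succeeds where that same text appears again.
Scanning left to right: at [0:4] match 'bhbh', group 1 = 'bh'; at [8:12] match 'bhbh', group 1 = 'bh'.
With a single group, `findall` returns only what that group captured — 2 items.

['bh', 'bh']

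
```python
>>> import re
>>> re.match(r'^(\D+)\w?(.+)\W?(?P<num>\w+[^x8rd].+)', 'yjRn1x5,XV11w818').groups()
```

('yjRn', 'x5,XV11w', '818')

Pattern: anchored at the start of the string; then one or more of a non-digit (captured); then optionally a word character; then one or more of any character (captured); then optionally a non-word character; then one or more of a word character, then any character except [x8rd], then one or more of any character (captured as 'num').
`re.match` won't scan ahead — the pattern has to work from the very first character.
The match spans [0:16] → 'yjRn1x5,XV11w818'.
Captured: group 1 = 'yjRn', group 2 = 'x5,XV11w', group 3 = '818'.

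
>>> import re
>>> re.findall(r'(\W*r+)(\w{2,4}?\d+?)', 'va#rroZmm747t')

[('#rr', 'oZmm7')]

The pattern matches zero or more of a non-word character, then one or more of the literal 'r' (captured); then 2 to 4 of a word character (lazy), then one or more of a digit (lazy) (captured).
Because the quantifier is non-greedy, it stops expanding at the earliest point where the rest of the pattern can succeed.
Scanning left to right: at [2:10] match '#rroZmm7', groups = ('#rr', 'oZmm7').
`findall` packs the 2 group values into a tuple for every match.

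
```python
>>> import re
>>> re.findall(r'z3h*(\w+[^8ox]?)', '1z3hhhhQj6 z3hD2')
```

['Qj6 ', 'D2']

Because there's exactly one group, `findall` drops the full match and keeps group 1 from each hit.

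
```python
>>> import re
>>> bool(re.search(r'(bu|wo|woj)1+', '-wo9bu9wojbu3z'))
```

False

Here no position works, so the call returns None, and `bool(None)` is False.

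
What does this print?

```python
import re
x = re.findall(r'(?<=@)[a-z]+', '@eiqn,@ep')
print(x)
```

Because the assertion is zero-width, the text it checks is not consumed and won't appear in the result.
Scanning left to right: at [1:5] → 'eiqn'; at [7:9] → 'ep'.
Since nothing is captured, `findall` lists the 2 matched substrings directly.

['eiqn', 'ep']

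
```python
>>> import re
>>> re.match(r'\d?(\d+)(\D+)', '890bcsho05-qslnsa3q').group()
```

'890bcsho'

This matches optionally a digit; then one or more of a digit (captured); then one or more of a non-digit (captured).
`re.match` won't scan ahead — the pattern has to work from the very first character.
The match spans [0:8] → '890bcsho'.
Captured: group 1 = '90', group 2 = 'bcsho'.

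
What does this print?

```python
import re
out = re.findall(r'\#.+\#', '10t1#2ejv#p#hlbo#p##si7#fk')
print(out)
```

['#2ejv#p#hlbo#p##si7#']

Matches: at [4:24] → '#2ejv#p#hlbo#p##si7#'.
No capturing groups, so `findall` returns the 1 full match string.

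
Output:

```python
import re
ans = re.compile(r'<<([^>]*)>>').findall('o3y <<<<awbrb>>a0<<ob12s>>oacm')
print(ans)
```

Matches: at [4:15] match '<<<<awbrb>>', group 1 = '<<awbrb'; at [17:26] match '<<ob12s>>', group 1 = 'ob12s'.
One capturing group, so `findall` returns just the captured substring from each match — 2 in all.

['<<awbrb', 'ob12s']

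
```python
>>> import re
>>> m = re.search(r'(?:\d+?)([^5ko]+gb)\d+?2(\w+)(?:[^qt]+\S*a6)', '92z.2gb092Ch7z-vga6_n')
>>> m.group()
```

'92z.2gb092Ch7z-vga6'

The pattern matches one or more of a digit (lazy) (non-capturing group); then one or more of any character except [5ko], then the literal 'gb' (captured); then one or more of a digit (lazy), then the literal '2'; then one or more of a word character (captured); then one or more of any character except [qt], then zero or more of a non-whitespace character, then the literal 'a6' (non-capturing group).
`re.search` scans for the first position where the pattern succeeds.
The match spans [0:19] → '92z.2gb092Ch7z-vga6'.
Captured: group 1 = '2z.2gb', group 2 = 'Ch7z'.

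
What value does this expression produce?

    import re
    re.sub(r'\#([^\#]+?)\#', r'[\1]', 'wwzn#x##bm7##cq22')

'wwzn[x][bm7]#cq22'

Matches: at [4:7] → '#x#'; at [7:12] → '#bm7#'.
`\1` in the replacement pulls in group 1's text for each match.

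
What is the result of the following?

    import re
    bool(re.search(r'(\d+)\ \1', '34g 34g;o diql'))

`\1` is not a pattern — it's the concrete string captured by group 1, re-applied verbatim.
Here no position works, so the call returns None, and `bool(None)` is False.

False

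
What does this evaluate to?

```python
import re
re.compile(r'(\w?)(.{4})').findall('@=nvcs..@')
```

[('', '@=nv'), ('c', 's..@')]

Pattern: optionally a word character (captured); then exactly 4 of any character (captured).
Matches: at [0:4] match '@=nv', groups = ('', '@=nv'); at [4:9] match 'cs..@', groups = ('c', 's..@').
`findall` packs the 2 group values into a tuple for every match.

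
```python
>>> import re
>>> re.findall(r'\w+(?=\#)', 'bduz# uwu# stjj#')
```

['bduz', 'uwu', 'stjj']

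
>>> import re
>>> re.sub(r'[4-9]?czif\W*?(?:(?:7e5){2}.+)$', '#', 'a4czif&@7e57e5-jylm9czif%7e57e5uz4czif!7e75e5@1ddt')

Pattern: optionally a character in [4-9], then the literal 'cz'; then the literal 'if', then zero or more of a non-word character (lazy); then the literal '7e5' repeated 2 times, then one or more of any character (non-capturing group); then anchored at the end.
Matches: at [1:50] → '4czif&@7e57e5-jylm9czif%7e57e5uz4czif!7e75e5@1ddt'.
Each match is replaced by '#'.

'a#'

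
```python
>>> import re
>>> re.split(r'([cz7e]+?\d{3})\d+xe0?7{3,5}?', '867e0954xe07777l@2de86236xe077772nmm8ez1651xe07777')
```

['86', '7e095', '7l@2d', 'e862', '72nmm8', 'ez165', '7']

Pattern: one or more of one of [cz7e] (lazy), then exactly 3 of a digit (captured); then one or more of a digit, then the literal 'xe'; then optionally the literal '0', then 3 to 5 of the literal '7' (lazy).
Matches to split on: at [2:14] → '7e0954xe0777'; at [19:31] → 'e86236xe0777'; at [37:49] → 'ez1651xe0777'.
Because the pattern has a capturing group, `split` also inserts each captured text between the pieces.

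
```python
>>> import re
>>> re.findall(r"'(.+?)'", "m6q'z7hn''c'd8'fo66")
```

Walking the string: at [3:9] match "'z7hn'", group 1 = 'z7hn'; at [9:12] match "'c'", group 1 = 'c'.
With a single group, `findall` returns only what that group captured — 2 items.

['z7hn', 'c']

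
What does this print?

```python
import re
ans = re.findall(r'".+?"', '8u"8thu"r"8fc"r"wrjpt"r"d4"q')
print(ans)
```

['"8thu"', '"8fc"', '"wrjpt"', '"d4"']

With no groups in the pattern, `findall` gives back each whole match — 4 here.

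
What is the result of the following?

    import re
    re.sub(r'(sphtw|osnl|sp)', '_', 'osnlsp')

'__'

Matches: at [0:4] → 'osnl'; at [4:6] → 'sp'.
`sub` substitutes '_' at each match site.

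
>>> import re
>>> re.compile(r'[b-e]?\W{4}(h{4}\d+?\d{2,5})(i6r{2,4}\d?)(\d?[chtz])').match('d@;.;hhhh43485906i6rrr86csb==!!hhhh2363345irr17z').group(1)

'hhhh43485906'

This matches optionally a character in [b-e], then exactly 4 of a non-word character; then exactly 4 of the literal 'h', then one or more of a digit (lazy), then 2 to 5 of a digit (captured); then the literal 'i6', then 2 to 4 of the literal 'r', then optionally a digit (captured); then optionally a digit, then one of [chtz] (captured).
`re.match` only tries the pattern at the start of the string.
The match spans [0:25] → 'd@;.;hhhh43485906i6rrr86c'.
Captured: group 1 = 'hhhh43485906', group 2 = 'i6rrr8', group 3 = '6c'.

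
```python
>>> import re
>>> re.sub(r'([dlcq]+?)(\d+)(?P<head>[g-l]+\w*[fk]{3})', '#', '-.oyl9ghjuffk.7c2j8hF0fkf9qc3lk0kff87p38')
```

The pattern matches one or more of one of [dlcq] (lazy) (captured); then one or more of a digit (captured); then one or more of a character in [g-l], then zero or more of a word character, then exactly 3 of one of [fk] (captured as 'head').
Matches: at [4:13] → 'l9ghjuffk'; at [15:35] → 'c2j8hF0fkf9qc3lk0kff'.
`sub` substitutes '#' at each match site.

'-.oy#.7#87p38'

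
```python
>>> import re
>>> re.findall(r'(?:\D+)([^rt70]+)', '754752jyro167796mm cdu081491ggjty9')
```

['16', 'u', '9']

Pattern: one or more of a non-digit (non-capturing group); then one or more of any character except [rt70] (captured).
Scanning left to right: at [6:12] match 'jyro16', group 1 = '16'; at [16:22] match 'mm cdu', group 1 = 'u'; at [28:34] match 'ggjty9', group 1 = '9'.
Because there's exactly one group, `findall` drops the full match and keeps group 1 from each hit.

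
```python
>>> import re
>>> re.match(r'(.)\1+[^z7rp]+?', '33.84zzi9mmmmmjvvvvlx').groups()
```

The match spans [0:3] → '33.'.
Captured: group 1 = '3'.

('3',)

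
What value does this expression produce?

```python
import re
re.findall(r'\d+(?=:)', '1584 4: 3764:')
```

The positive lookaround only admits positions where the adjacent text matches; those characters stay outside the span.
No capturing groups, so `findall` returns the 2 full match strings.

['4', '3764']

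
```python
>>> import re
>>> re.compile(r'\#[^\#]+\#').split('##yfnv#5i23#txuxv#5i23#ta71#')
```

Splitting on the pattern gives 4 pieces.

['#', '5i23', '5i23', '']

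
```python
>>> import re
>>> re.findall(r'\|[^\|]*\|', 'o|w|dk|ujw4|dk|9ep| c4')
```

['|w|', '|ujw4|', '|9ep|']

With no groups in the pattern, `findall` gives back each whole match — 3 here.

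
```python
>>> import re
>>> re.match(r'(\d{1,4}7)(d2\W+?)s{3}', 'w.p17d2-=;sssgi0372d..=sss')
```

None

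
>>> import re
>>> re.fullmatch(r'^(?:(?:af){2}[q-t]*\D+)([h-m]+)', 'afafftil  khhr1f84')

`re.fullmatch` is like wrapping the pattern in `^…$` (in single-line mode).
Here there's no way to consume every character, so the call returns None.

None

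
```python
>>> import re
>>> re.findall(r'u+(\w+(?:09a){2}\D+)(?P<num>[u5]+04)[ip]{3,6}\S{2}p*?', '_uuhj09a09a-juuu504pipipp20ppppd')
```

[('hj09a09a-juuu', '504')]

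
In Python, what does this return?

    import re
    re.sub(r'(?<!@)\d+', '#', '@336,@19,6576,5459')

A negative assertion filters positions out without eating any characters.
Every occurrence is swapped for '#'.

'@3#,@1#,#,#'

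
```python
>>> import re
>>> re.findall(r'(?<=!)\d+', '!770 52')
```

['770']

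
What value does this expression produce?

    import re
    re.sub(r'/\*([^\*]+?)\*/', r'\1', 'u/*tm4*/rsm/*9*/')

Matches: at [1:8] → '/*tm4*/'; at [11:16] → '/*9*/'.
`\1` in the replacement pulls in group 1's text for each match.

'utm4rsm9'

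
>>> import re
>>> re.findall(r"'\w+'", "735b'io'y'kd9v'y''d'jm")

Scanning left to right: at [4:8] → "'io'"; at [9:15] → "'kd9v'"; at [17:20] → "'d'".
With no groups in the pattern, `findall` gives back each whole match — 3 here.

["'io'", "'kd9v'", "'d'"]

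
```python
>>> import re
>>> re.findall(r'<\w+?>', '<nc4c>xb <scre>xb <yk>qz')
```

Matches: at [0:6] → '<nc4c>'; at [9:15] → '<scre>'; at [18:22] → '<yk>'.
`findall` yields the raw match text (3 of them) because the pattern has no groups.

['<nc4c>', '<scre>', '<yk>']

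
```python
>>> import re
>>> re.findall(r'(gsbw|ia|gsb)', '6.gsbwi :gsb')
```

['gsbw', 'gsb']

Alternation tries branches left to right and keeps the first one that lets the overall match succeed at that position.
Scanning left to right: at [2:6] match 'gsbw', group 1 = 'gsbw'; at [9:12] match 'gsb', group 1 = 'gsb'.
Because there's exactly one group, `findall` drops the full match and keeps group 1 from each hit.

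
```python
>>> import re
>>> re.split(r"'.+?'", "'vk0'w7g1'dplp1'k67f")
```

['', 'w7g1', 'k67f']

Lazy quantifiers expand one character at a time until the remainder of the pattern can match.
Matches to split on: at [0:5] → "'vk0'"; at [9:16] → "'dplp1'".
Each match becomes a cut point; 3 segments remain.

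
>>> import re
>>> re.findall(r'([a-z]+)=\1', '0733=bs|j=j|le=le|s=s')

['j', 'le', 's']

The backreference `\1` re-matches whatever the first group consumed, character for character.
Matches: at [8:11] match 'j=j', group 1 = 'j'; at [12:17] match 'le=le', group 1 = 'le'; at [18:21] match 's=s', group 1 = 's'.
Because there's exactly one group, `findall` drops the full match and keeps group 1 from each hit.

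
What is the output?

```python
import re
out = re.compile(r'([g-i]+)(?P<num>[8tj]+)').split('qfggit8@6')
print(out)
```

['qf', 'ggi', 't8', '@6']

The pattern matches one or more of a character in [g-i] (captured); then one or more of one of [8tj] (captured as 'num').
Matches to split on: at [2:7] → 'ggit8'.
The group in the pattern means `split` returns the separators' captures alongside the pieces.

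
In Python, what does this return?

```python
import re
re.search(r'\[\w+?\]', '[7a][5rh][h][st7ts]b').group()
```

'[7a]'

The match spans [0:4] → '[7a]'.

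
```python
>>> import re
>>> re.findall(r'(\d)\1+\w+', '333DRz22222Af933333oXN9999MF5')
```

`\1` is not a pattern — it's the concrete string captured by group 1, re-applied verbatim.
Matches: at [0:29] match '333DRz22222Af933333oXN9999MF5', group 1 = '3'.
One capturing group, so `findall` returns just the captured substring from the one match — 1 in all.

['3']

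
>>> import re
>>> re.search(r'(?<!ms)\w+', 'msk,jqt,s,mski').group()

`(?!…)`/`(?<!…)` only lets a position through if the neighbouring text does NOT match; no characters are consumed.
The match spans [0:3] → 'msk'.

'msk'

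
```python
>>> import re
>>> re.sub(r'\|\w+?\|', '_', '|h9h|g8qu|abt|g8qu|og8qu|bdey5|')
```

'_g8qu_g8qu_bdey5|'

Matches: at [0:5] → '|h9h|'; at [9:14] → '|abt|'; at [18:25] → '|og8qu|'.
Every occurrence is swapped for '_'.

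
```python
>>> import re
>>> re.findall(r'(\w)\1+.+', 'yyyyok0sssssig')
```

After group 1 captures some text, `\1` only succeeds where that same text appears again.
Scanning left to right: at [0:14] match 'yyyyok0sssssig', group 1 = 'y'.
`findall` collects group 1 from the one match (1 total).

['y']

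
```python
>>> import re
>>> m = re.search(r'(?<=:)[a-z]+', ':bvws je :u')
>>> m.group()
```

The `(?=…)`/`(?<=…)` assertion just peeks at neighbouring text; it doesn't advance the match position.
The match spans [1:5] → 'bvws'.

'bvws'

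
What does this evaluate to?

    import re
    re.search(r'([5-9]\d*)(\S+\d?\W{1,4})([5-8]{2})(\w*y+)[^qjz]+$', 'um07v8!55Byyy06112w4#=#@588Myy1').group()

The match spans [3:31] → '7v8!55Byyy06112w4#=#@588Myy1'.

'7v8!55Byyy06112w4#=#@588Myy1'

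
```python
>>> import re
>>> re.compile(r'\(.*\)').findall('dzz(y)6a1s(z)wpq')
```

['(y)6a1s(z)']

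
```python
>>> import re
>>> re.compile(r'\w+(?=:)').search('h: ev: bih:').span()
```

The positive lookaround only admits positions where the adjacent text matches; those characters stay outside the span.
The match spans [0:1] → 'h'.

(0, 1)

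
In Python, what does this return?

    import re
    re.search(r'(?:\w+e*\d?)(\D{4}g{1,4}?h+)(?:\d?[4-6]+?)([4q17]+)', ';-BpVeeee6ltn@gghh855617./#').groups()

('tn@gghh', '17')

The pattern matches one or more of a word character, then zero or more of the literal 'e', then optionally a digit (non-capturing group); then exactly 4 of a non-digit, then 1 to 4 of a literal 'g' (lazy), then one or more of a literal 'h' (captured); then optionally a digit, then one or more of a character in [4-6] (lazy) (non-capturing group); then one or more of one of [4q17] (captured).
`re.search` scans for the first position where the pattern succeeds.
The match spans [2:24] → 'BpVeeee6ltn@gghh855617'.
Captured: group 1 = 'tn@gghh', group 2 = '17'.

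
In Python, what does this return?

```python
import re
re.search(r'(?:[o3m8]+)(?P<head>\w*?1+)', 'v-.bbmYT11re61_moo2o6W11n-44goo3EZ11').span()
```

(5, 10)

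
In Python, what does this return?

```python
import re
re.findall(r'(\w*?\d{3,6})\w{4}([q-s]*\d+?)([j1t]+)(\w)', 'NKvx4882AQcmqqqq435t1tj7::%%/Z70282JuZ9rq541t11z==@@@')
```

The pattern matches zero or more of a word character (lazy), then 3 to 6 of a digit (captured); then exactly 4 of a word character; then zero or more of a character in [q-s], then one or more of a digit (lazy) (captured); then one or more of one of [j1t] (captured); then a word character (captured).
With the lazy modifier that quantifier settles for the fewest repetitions that let the rest of the pattern succeed (the atoms after it are unaffected and can still be greedy).
Walking the string: at [0:24] match 'NKvx4882AQcmqqqq435t1tj7', groups = ('NKvx4882', 'qqqq435', 't1tj', '7'); at [29:48] match 'Z70282JuZ9rq541t11z', groups = ('Z70282', 'rq54', '1t11', 'z').
4 groups means each result is a tuple of 4 captured strings — 2 here.

[('NKvx4882', 'qqqq435', 't1tj', '7'), ('Z70282', 'rq54', '1t11', 'z')]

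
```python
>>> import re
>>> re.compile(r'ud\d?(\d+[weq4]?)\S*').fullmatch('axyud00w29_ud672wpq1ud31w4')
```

`re.fullmatch` is like wrapping the pattern in `^…$` (in single-line mode).
Here the string isn't matched end-to-end, so the call returns None.

None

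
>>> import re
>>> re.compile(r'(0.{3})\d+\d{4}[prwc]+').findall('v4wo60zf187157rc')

The pattern matches a literal '0', then exactly 3 of any character (captured); then one or more of a digit, then exactly 4 of a digit, then one or more of one of [prwc].
Scanning left to right: at [5:16] match '0zf187157rc', group 1 = '0zf1'.
`findall` collects group 1 from the one match (1 total).

['0zf1']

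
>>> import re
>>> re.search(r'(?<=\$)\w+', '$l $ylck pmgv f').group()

'l'

Lookahead/lookbehind check context without consuming it, so the matched span excludes the asserted characters.
Unlike `match`, `search` isn't anchored — it looks for the pattern anywhere in the string.
The match spans [1:2] → 'l'.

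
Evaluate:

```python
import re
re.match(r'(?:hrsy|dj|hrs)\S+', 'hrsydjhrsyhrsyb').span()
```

(0, 15)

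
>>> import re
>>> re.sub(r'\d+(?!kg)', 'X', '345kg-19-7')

A negative assertion filters positions out without eating any characters.
Each match is replaced by 'X'.

'X5kg-X-X'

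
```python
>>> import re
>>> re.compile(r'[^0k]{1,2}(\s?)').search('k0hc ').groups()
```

(' ',)

This matches 1 to 2 of any character except [0k]; then optionally whitespace (captured).
`re.search` scans for the first position where the pattern succeeds.
The match spans [2:5] → 'hc '.
Captured: group 1 = ' '.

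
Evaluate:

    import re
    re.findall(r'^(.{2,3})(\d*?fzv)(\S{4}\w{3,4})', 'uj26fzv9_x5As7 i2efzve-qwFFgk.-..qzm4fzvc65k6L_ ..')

The pattern matches anchored at the start of the string; then 2 to 3 of any character (captured); then zero or more of a digit (lazy), then the literal 'fzv' (captured); then exactly 4 of a non-whitespace character, then 3 to 4 of a word character (captured).
Matches: at [0:14] match 'uj26fzv9_x5As7', groups = ('uj2', '6fzv', '9_x5As7').
`findall` packs the 3 group values into a tuple for every match.

[('uj2', '6fzv', '9_x5As7')]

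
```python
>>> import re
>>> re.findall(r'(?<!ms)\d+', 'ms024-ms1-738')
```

`(?!…)`/`(?<!…)` only lets a position through if the neighbouring text does NOT match; no characters are consumed.
`findall` yields the raw match text (2 of them) because the pattern has no groups.

['24', '738']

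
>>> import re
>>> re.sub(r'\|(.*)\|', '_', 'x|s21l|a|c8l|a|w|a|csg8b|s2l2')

Every occurrence is swapped for '_'.

'x_s2l2'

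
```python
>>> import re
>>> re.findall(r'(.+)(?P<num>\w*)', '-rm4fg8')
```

[('-rm4fg8', '')]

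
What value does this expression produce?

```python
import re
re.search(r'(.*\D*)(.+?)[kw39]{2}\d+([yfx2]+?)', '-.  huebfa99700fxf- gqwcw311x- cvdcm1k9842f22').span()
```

(0, 43)

Pattern: zero or more of any character, then zero or more of a non-digit (captured); then one or more of any character (lazy) (captured); then exactly 2 of one of [kw39]; then one or more of a digit; then one or more of one of [yfx2] (lazy) (captured).
A `+?`/`*?`/`{m,n}?` starts at its minimum and grows only as far as needed for what follows to match.
Unlike `match`, `search` isn't anchored — it looks for the pattern anywhere in the string.
The match spans [0:43] → '-.  huebfa99700fxf- gqwcw311x- cvdcm1k9842f'.
Captured: group 1 = '-.  huebfa99700fxf- gqwcw311x- cvdcm', group 2 = '1', group 3 = 'f'.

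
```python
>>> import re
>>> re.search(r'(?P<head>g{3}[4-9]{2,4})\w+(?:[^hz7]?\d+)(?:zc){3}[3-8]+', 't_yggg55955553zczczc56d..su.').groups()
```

('ggg5595',)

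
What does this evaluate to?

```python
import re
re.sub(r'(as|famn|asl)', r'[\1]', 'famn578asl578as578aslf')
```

The regex engine tests alternatives in the order written; an earlier branch that matches wins even if a later one would match more.
The replacement refers to a captured group, so each match is rewritten using its own captured text.

'[famn]578[as]l578[as]578[as]lf'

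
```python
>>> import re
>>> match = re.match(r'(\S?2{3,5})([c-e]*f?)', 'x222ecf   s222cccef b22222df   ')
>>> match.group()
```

'x222ecf'

The pattern matches optionally a non-whitespace character, then 3 to 5 of the literal '2' (captured); then zero or more of a character in [c-e], then optionally the literal 'f' (captured).
`re.match` won't scan ahead — the pattern has to work from the very first character.
The match spans [0:7] → 'x222ecf'.
Captured: group 1 = 'x222', group 2 = 'ecf'.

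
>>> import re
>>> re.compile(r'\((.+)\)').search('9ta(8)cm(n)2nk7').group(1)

'8)cm(n'

The match spans [3:11] → '(8)cm(n)'.
Captured: group 1 = '8)cm(n'.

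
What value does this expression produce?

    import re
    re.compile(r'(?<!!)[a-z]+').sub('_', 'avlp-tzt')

The negative lookahead/lookbehind blocks any match where the forbidden context is present.
Every occurrence is swapped for '_'.

'_-_'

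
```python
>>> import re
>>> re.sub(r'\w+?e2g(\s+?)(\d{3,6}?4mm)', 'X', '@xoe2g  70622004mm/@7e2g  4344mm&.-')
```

'@xoe2g  70622004mm/@X&.-'

Pattern: one or more of a word character (lazy), then the literal 'e2g'; then one or more of whitespace (lazy) (captured); then 3 to 6 of a digit (lazy), then the literal '4m', then a literal 'm' (captured).
Matches: at [20:32] → '7e2g  4344mm'.
`sub` substitutes 'X' at each match site.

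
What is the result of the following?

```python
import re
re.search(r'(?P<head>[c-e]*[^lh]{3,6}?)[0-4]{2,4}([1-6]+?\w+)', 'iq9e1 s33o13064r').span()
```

(3, 16)

Pattern: zero or more of a character in [c-e], then 3 to 6 of any character except [lh] (lazy) (captured as 'head'); then 2 to 4 of a character in [0-4]; then one or more of a character in [1-6] (lazy), then one or more of a word character (captured).
The match spans [3:16] → 'e1 s33o13064r'.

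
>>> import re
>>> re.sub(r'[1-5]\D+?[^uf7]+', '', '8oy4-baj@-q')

'8oy'

Pattern: a character in [1-5]; then one or more of a non-digit (lazy), then one or more of any character except [uf7].
Every occurrence is swapped for ''.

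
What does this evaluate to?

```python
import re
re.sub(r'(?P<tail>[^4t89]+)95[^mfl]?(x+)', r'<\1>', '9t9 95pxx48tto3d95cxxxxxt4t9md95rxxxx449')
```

The pattern matches one or more of any character except [4t89] (captured as 'tail'); then the literal '95', then optionally any character except [mfl]; then one or more of a literal 'x' (captured).
Matches: at [3:9] → ' 95pxx'; at [13:24] → 'o3d95cxxxxx'; at [28:37] → 'md95rxxxx'.
The replacement refers to a captured group, so each match is rewritten using its own captured text.

'9t9< >48tt<o3d>t4t9<md>449'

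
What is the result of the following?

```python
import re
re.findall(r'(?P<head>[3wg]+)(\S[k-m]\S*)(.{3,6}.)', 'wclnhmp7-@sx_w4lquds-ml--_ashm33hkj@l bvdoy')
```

[('w', 'clnhmp7-@sx_w4lquds-ml--_ashm33hkj@l', ' bvdoy')]

3 groups means the one result is a tuple of 3 captured strings — 1 here.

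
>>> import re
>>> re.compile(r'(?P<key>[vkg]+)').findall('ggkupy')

Pattern: one or more of one of [vkg] (captured as 'key').
Scanning left to right: at [0:3] match 'ggk', group 1 = 'ggk'.
One capturing group, so `findall` returns just the captured substring from the one match — 1 in all.

['ggk']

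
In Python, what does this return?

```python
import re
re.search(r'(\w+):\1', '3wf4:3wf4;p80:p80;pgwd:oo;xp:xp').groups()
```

('3wf4',)

A backreference is literal: `\1` must see the identical characters the first group matched.
`search` walks the string left to right and returns the first match it finds.
The match spans [0:9] → '3wf4:3wf4'.
Captured: group 1 = '3wf4'.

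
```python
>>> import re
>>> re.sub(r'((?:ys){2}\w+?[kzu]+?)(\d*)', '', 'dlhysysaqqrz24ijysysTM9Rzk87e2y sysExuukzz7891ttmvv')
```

'dlhijk87e2y sysExuukzz7891ttmvv'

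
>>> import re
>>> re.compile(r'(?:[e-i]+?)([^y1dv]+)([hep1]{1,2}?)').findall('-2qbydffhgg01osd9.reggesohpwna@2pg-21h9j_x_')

This matches one or more of a character in [e-i] (lazy) (non-capturing group); then one or more of any character except [y1dv] (captured); then 1 to 2 of one of [hep1] (lazy) (captured).
Matches: at [6:13] match 'ffhgg01', groups = ('fhgg0', '1'); at [19:37] match 'eggesohpwna@2pg-21', groups = ('ggesohpwna@2pg-2', '1').
With 2 capturing groups, `findall` returns a 2-tuple per match.

[('fhgg0', '1'), ('ggesohpwna@2pg-2', '1')]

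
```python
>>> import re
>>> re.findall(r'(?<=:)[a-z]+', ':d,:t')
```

The lookaround is zero-width — it requires the adjacent text to match without consuming it, so the asserted text isn't part of the match.
Since nothing is captured, `findall` lists the 2 matched substrings directly.

['d', 't']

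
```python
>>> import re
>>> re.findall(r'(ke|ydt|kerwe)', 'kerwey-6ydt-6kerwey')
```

['ke', 'ydt', 'ke']

Alternation tries branches left to right and keeps the first one that lets the overall match succeed at that position.
Scanning left to right: at [0:2] match 'ke', group 1 = 'ke'; at [8:11] match 'ydt', group 1 = 'ydt'; at [13:15] match 'ke', group 1 = 'ke'.
Because there's exactly one group, `findall` drops the full match and keeps group 1 from each hit.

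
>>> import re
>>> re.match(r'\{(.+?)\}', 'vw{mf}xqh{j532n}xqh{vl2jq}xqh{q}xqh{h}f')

With `match`, the pattern is implicitly anchored at the beginning.
Here the pattern fails at index 0, so the call returns None.

None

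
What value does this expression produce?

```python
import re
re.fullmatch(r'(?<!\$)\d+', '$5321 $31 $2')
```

`re.fullmatch` requires the pattern to consume the entire string.
Here there's no way to consume every character, so the call returns None.

None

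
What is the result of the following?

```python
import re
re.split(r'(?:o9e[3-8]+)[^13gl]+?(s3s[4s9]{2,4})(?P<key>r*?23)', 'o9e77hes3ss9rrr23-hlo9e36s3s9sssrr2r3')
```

['', 's3ss9', 'rrr23', '-hlo9e36s3s9sssrr2r3']

The pattern matches the literal 'o9e', then one or more of a character in [3-8] (non-capturing group); then one or more of any character except [13gl] (lazy); then the literal 's3s', then 2 to 4 of one of [4s9] (captured); then zero or more of a literal 'r' (lazy), then the literal '23' (captured as 'key').
Because the pattern has a capturing group, `split` also inserts each captured text between the pieces.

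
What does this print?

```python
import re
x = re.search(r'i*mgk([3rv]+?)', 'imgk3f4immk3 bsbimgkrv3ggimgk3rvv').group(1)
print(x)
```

3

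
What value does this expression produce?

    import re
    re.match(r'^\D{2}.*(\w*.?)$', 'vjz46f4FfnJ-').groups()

('',)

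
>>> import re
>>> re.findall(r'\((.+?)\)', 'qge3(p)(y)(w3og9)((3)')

A `+?`/`*?`/`{m,n}?` starts at its minimum and grows only as far as needed for what follows to match.
Scanning left to right: at [4:7] match '(p)', group 1 = 'p'; at [7:10] match '(y)', group 1 = 'y'; at [10:17] match '(w3og9)', group 1 = 'w3og9'; at [17:21] match '((3)', group 1 = '(3'.
One capturing group, so `findall` returns just the captured substring from each match — 4 in all.

['p', 'y', 'w3og9', '(3']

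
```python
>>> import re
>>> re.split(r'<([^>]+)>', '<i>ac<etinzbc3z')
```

Matches to split on: at [0:3] → '<i>'.
`re.split` interleaves the captured-group text with the surrounding fragments.

['', 'i', 'ac<etinzbc3z']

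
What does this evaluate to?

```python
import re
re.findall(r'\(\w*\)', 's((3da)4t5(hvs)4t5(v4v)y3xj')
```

With no groups in the pattern, `findall` gives back each whole match — 3 here.

['(3da)', '(hvs)', '(v4v)']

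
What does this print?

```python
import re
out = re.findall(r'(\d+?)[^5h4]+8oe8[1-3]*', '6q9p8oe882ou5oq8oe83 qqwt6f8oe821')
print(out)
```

['6', '5']

The pattern matches one or more of a digit (lazy) (captured); then one or more of any character except [5h4], then the literal '8o'; then the literal 'e8', then zero or more of a character in [1-3].
One capturing group, so `findall` returns just the captured substring from each match — 2 in all.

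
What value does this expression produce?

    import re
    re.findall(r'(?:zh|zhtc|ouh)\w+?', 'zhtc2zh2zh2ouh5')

Branches in `(...|...)` are attempted left-to-right; the first branch that allows the whole pattern to succeed is taken.
No capturing groups, so `findall` returns the 4 full match strings.

['zht', 'zh2', 'zh2', 'ouh5']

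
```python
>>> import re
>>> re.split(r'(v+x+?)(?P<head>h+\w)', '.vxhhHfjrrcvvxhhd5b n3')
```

['.', 'vx', 'hhH', 'fjrrc', 'vvx', 'hhd', '5b n3']

The pattern matches one or more of the literal 'v', then one or more of a literal 'x' (lazy) (captured); then one or more of a literal 'h', then a word character (captured as 'head').
Matches to split on: at [1:6] → 'vxhhH'; at [11:17] → 'vvxhhd'.
With a capturing group present, the delimiter's captured portion is kept in the result list.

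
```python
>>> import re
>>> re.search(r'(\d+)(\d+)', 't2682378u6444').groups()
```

('268237', '8')

The match spans [1:8] → '2682378'.
Captured: group 1 = '268237', group 2 = '8'.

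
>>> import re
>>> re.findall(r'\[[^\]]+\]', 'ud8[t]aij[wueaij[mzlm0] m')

['[t]', '[wueaij[mzlm0]']

`findall` yields the raw match text (2 of them) because the pattern has no groups.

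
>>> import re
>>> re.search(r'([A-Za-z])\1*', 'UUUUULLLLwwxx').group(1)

`\1` is not a pattern — it's the concrete string captured by group 1, re-applied verbatim.
Unlike `match`, `search` isn't anchored — it looks for the pattern anywhere in the string.
The match spans [0:5] → 'UUUUU'.
Captured: group 1 = 'U'.

'U'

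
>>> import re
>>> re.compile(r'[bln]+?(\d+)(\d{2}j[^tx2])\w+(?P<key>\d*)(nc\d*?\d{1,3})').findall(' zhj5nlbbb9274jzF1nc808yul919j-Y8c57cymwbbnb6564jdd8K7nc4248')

[('92', '74jz', '', 'nc808'), ('9', '19j-', '', 'nc424')]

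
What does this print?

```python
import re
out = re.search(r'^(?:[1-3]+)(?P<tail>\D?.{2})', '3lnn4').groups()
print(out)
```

Pattern: anchored at the start of the string; then one or more of a character in [1-3] (non-capturing group); then optionally a non-digit, then exactly 2 of any character (captured as 'tail').
Unlike `match`, `search` isn't anchored — it looks for the pattern anywhere in the string.
The match spans [0:4] → '3lnn'.
Captured: group 1 = 'lnn'.

('lnn',)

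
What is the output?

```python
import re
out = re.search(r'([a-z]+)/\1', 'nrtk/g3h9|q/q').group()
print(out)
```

q/q

The backreference `\1` re-matches whatever the first group consumed, character for character.
Unlike `match`, `search` isn't anchored — it looks for the pattern anywhere in the string.
The match spans [10:13] → 'q/q'.
Captured: group 1 = 'q'.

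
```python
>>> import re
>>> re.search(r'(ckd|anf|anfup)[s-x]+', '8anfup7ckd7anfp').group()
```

'anfu'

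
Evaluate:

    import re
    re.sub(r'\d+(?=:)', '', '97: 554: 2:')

Because the assertion is zero-width, the text it checks is not consumed and won't appear in the result.
Matches: at [0:2] → '97'; at [4:7] → '554'; at [9:10] → '2'.
Every occurrence is swapped for ''.

': : :'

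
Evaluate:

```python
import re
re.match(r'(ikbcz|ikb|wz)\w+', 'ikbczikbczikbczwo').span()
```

(0, 17)

`re.match` won't scan ahead — the pattern has to work from the very first character.
The match spans [0:17] → 'ikbczikbczikbczwo'.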